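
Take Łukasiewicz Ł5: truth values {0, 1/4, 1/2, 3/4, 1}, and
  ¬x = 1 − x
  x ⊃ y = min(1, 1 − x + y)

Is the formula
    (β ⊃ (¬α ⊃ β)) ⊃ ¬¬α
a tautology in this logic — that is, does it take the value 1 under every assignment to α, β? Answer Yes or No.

No

Counterexample: take α = 0, β = 0.
¬α = ¬0 = 1
¬α ⊃ β = 1 ⊃ 0 = 0
β ⊃ (¬α ⊃ β) = 0 ⊃ 0 = 1
¬α = ¬0 = 1
¬¬α = ¬1 = 0
(β ⊃ (¬α ⊃ β)) ⊃ ¬¬α = 1 ⊃ 0 = 0
This gives 0 ≠ 1.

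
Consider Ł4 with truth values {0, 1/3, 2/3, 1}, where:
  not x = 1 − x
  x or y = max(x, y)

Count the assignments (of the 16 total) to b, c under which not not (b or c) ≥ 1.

b = 0, c = 0 ↦ 0  <
b = 0, c = 1/3 ↦ 1/3  <
b = 0, c = 2/3 ↦ 2/3  <
b = 0, c = 1 ↦ 1  ≥
b = 1/3, c = 0 ↦ 1/3  <
b = 1/3, c = 1/3 ↦ 1/3  <
b = 1/3, c = 2/3 ↦ 2/3  <
b = 1/3, c = 1 ↦ 1  ≥
b = 2/3, c = 0 ↦ 2/3  <
b = 2/3, c = 1/3 ↦ 2/3  <
b = 2/3, c = 2/3 ↦ 2/3  <
b = 2/3, c = 1 ↦ 1  ≥
b = 1, c = 0 ↦ 1  ≥
b = 1, c = 1/3 ↦ 1  ≥
b = 1, c = 2/3 ↦ 1  ≥
b = 1, c = 1 ↦ 1  ≥
So 7 of the 16 assignments meet the threshold.

7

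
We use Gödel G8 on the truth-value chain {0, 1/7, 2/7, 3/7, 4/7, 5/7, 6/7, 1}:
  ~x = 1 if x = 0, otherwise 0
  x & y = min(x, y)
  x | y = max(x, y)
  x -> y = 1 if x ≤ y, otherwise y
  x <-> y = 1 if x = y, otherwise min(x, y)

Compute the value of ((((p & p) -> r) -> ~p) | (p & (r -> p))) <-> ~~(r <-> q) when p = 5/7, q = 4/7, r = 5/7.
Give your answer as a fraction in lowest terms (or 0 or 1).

5/7

p & p = 5/7 & 5/7 = 5/7
(p & p) -> r = 5/7 -> 5/7 = 1
~p = ~5/7 = 0
((p & p) -> r) -> ~p = 1 -> 0 = 0
r -> p = 5/7 -> 5/7 = 1
p & (r -> p) = 5/7 & 1 = 5/7
(((p & p) -> r) -> ~p) | (p & (r -> p)) = 0 | 5/7 = 5/7
r <-> q = 5/7 <-> 4/7 = 4/7
~(r <-> q) = ~4/7 = 0
~~(r <-> q) = ~0 = 1
((((p & p) -> r) -> ~p) | (p & (r -> p))) <-> ~~(r <-> q) = 5/7 <-> 1 = 5/7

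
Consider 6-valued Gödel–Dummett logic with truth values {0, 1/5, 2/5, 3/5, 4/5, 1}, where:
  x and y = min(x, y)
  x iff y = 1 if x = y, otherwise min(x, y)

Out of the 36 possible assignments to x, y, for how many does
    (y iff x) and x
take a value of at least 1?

1

value 1: 1 assignment (counts)
value 4/5: 3 assignments
value 3/5: 5 assignments
value 2/5: 7 assignments
value 1/5: 9 assignments
value 0: 11 assignments
So 1 of the 36 assignments meets the threshold.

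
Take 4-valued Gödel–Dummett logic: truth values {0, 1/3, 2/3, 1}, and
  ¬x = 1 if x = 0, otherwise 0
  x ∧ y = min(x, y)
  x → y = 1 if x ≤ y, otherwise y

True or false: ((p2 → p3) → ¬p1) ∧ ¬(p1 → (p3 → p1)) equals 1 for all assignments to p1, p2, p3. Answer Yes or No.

No

Counterexample: take p1 = 0, p2 = 0, p3 = 0.
p2 → p3 = 0 → 0 = 1
¬p1 = ¬0 = 1
(p2 → p3) → ¬p1 = 1 → 1 = 1
p3 → p1 = 0 → 0 = 1
p1 → (p3 → p1) = 0 → 1 = 1
¬(p1 → (p3 → p1)) = ¬1 = 0
((p2 → p3) → ¬p1) ∧ ¬(p1 → (p3 → p1)) = 1 ∧ 0 = 0
This gives 0 ≠ 1.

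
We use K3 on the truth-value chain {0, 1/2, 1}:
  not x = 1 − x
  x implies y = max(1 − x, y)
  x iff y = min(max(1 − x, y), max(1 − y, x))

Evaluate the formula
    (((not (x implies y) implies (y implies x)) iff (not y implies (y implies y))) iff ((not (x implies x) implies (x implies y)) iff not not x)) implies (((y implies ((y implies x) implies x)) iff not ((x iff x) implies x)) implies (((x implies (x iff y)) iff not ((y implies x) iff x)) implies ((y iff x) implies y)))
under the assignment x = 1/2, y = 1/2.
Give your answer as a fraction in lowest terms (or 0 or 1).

1/2

x implies y = 1/2 implies 1/2 = 1/2
not (x implies y) = not 1/2 = 1/2
y implies x = 1/2 implies 1/2 = 1/2
not (x implies y) implies (y implies x) = 1/2 implies 1/2 = 1/2
not y = not 1/2 = 1/2
y implies y = 1/2 implies 1/2 = 1/2
not y implies (y implies y) = 1/2 implies 1/2 = 1/2
(not (x implies y) implies (y implies x)) iff (not y implies (y implies y)) = 1/2 iff 1/2 = 1/2
x implies x = 1/2 implies 1/2 = 1/2
not (x implies x) = not 1/2 = 1/2
x implies y = 1/2 implies 1/2 = 1/2
not (x implies x) implies (x implies y) = 1/2 implies 1/2 = 1/2
not x = not 1/2 = 1/2
not not x = not 1/2 = 1/2
(not (x implies x) implies (x implies y)) iff not not x = 1/2 iff 1/2 = 1/2
((not (x implies y) implies (y implies x)) iff (not y implies (y implies y))) iff ((not (x implies x) implies (x implies y)) iff not not x) = 1/2 iff 1/2 = 1/2
y implies x = 1/2 implies 1/2 = 1/2
(y implies x) implies x = 1/2 implies 1/2 = 1/2
y implies ((y implies x) implies x) = 1/2 implies 1/2 = 1/2
x iff x = 1/2 iff 1/2 = 1/2
(x iff x) implies x = 1/2 implies 1/2 = 1/2
not ((x iff x) implies x) = not 1/2 = 1/2
(y implies ((y implies x) implies x)) iff not ((x iff x) implies x) = 1/2 iff 1/2 = 1/2
x iff y = 1/2 iff 1/2 = 1/2
x implies (x iff y) = 1/2 implies 1/2 = 1/2
y implies x = 1/2 implies 1/2 = 1/2
(y implies x) iff x = 1/2 iff 1/2 = 1/2
not ((y implies x) iff x) = not 1/2 = 1/2
(x implies (x iff y)) iff not ((y implies x) iff x) = 1/2 iff 1/2 = 1/2
y iff x = 1/2 iff 1/2 = 1/2
(y iff x) implies y = 1/2 implies 1/2 = 1/2
((x implies (x iff y)) iff not ((y implies x) iff x)) implies ((y iff x) implies y) = 1/2 implies 1/2 = 1/2
((y implies ((y implies x) implies x)) iff not ((x iff x) implies x)) implies (((x implies (x iff y)) iff not ((y implies x) iff x)) implies ((y iff x) implies y)) = 1/2 implies 1/2 = 1/2
(((not (x implies y) implies (y implies x)) iff (not y implies (y implies y))) iff ((not (x implies x) implies (x implies y)) iff not not x)) implies (((y implies ((y implies x) implies x)) iff not ((x iff x) implies x)) implies (((x implies (x iff y)) iff not ((y implies x) iff x)) implies ((y iff x) implies y))) = 1/2 implies 1/2 = 1/2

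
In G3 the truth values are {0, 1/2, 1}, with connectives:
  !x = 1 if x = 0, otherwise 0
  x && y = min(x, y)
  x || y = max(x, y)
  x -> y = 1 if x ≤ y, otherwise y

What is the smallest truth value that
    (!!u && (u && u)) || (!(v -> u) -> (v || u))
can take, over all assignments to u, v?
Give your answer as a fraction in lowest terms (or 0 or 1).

1/2

Take u = 0, v = 1/2:
!u = !0 = 1
!!u = !1 = 0
u && u = 0 && 0 = 0
!!u && (u && u) = 0 && 0 = 0
v -> u = 1/2 -> 0 = 0
!(v -> u) = !0 = 1
v || u = 1/2 || 0 = 1/2
!(v -> u) -> (v || u) = 1 -> 1/2 = 1/2
(!!u && (u && u)) || (!(v -> u) -> (v || u)) = 0 || 1/2 = 1/2
No assignment yields a value below 1/2, so this is the minimum.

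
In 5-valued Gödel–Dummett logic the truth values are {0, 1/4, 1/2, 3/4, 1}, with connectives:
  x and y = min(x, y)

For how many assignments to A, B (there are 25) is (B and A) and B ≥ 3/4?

value 1: 1 assignment (counts)
value 3/4: 3 assignments (counts)
value 1/2: 5 assignments
value 1/4: 7 assignments
value 0: 9 assignments
So 4 of the 25 assignments meet the threshold.

4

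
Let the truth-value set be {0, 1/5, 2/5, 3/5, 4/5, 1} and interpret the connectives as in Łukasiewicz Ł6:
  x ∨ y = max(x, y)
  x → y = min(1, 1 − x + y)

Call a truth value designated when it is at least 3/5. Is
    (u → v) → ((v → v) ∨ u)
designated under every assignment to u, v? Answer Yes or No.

At u = 1/5, v = 1, for instance:
u → v = 1/5 → 1 = 1
v → v = 1 → 1 = 1
(v → v) ∨ u = 1 ∨ 1/5 = 1
(u → v) → ((v → v) ∨ u) = 1 → 1 = 1
and checking the remaining 35 assignments likewise gives ≥ 3/5 in every case.

Yes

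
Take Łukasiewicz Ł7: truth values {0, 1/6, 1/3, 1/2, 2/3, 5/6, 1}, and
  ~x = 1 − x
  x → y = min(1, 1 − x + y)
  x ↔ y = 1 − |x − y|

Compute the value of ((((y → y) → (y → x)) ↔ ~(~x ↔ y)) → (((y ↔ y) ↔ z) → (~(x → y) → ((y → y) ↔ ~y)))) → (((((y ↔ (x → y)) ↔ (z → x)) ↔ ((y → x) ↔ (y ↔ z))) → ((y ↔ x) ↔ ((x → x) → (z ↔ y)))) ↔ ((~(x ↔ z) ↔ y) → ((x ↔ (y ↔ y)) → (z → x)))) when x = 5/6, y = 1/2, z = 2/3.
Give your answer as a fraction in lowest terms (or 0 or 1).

5/6

y → y = 1/2 → 1/2 = 1
y → x = 1/2 → 5/6 = 1
(y → y) → (y → x) = 1 → 1 = 1
~x = ~5/6 = 1/6
~x ↔ y = 1/6 ↔ 1/2 = 2/3
~(~x ↔ y) = ~2/3 = 1/3
((y → y) → (y → x)) ↔ ~(~x ↔ y) = 1 ↔ 1/3 = 1/3
y ↔ y = 1/2 ↔ 1/2 = 1
(y ↔ y) ↔ z = 1 ↔ 2/3 = 2/3
x → y = 5/6 → 1/2 = 2/3
~(x → y) = ~2/3 = 1/3
y → y = 1/2 → 1/2 = 1
~y = ~1/2 = 1/2
(y → y) ↔ ~y = 1 ↔ 1/2 = 1/2
~(x → y) → ((y → y) ↔ ~y) = 1/3 → 1/2 = 1
((y ↔ y) ↔ z) → (~(x → y) → ((y → y) ↔ ~y)) = 2/3 → 1 = 1
(((y → y) → (y → x)) ↔ ~(~x ↔ y)) → (((y ↔ y) ↔ z) → (~(x → y) → ((y → y) ↔ ~y))) = 1/3 → 1 = 1
x → y = 5/6 → 1/2 = 2/3
y ↔ (x → y) = 1/2 ↔ 2/3 = 5/6
z → x = 2/3 → 5/6 = 1
(y ↔ (x → y)) ↔ (z → x) = 5/6 ↔ 1 = 5/6
y → x = 1/2 → 5/6 = 1
y ↔ z = 1/2 ↔ 2/3 = 5/6
(y → x) ↔ (y ↔ z) = 1 ↔ 5/6 = 5/6
((y ↔ (x → y)) ↔ (z → x)) ↔ ((y → x) ↔ (y ↔ z)) = 5/6 ↔ 5/6 = 1
y ↔ x = 1/2 ↔ 5/6 = 2/3
x → x = 5/6 → 5/6 = 1
z ↔ y = 2/3 ↔ 1/2 = 5/6
(x → x) → (z ↔ y) = 1 → 5/6 = 5/6
(y ↔ x) ↔ ((x → x) → (z ↔ y)) = 2/3 ↔ 5/6 = 5/6
(((y ↔ (x → y)) ↔ (z → x)) ↔ ((y → x) ↔ (y ↔ z))) → ((y ↔ x) ↔ ((x → x) → (z ↔ y))) = 1 → 5/6 = 5/6
x ↔ z = 5/6 ↔ 2/3 = 5/6
~(x ↔ z) = ~5/6 = 1/6
~(x ↔ z) ↔ y = 1/6 ↔ 1/2 = 2/3
y ↔ y = 1/2 ↔ 1/2 = 1
x ↔ (y ↔ y) = 5/6 ↔ 1 = 5/6
z → x = 2/3 → 5/6 = 1
(x ↔ (y ↔ y)) → (z → x) = 5/6 → 1 = 1
(~(x ↔ z) ↔ y) → ((x ↔ (y ↔ y)) → (z → x)) = 2/3 → 1 = 1
((((y ↔ (x → y)) ↔ (z → x)) ↔ ((y → x) ↔ (y ↔ z))) → ((y ↔ x) ↔ ((x → x) → (z ↔ y)))) ↔ ((~(x ↔ z) ↔ y) → ((x ↔ (y ↔ y)) → (z → x))) = 5/6 ↔ 1 = 5/6
((((y → y) → (y → x)) ↔ ~(~x ↔ y)) → (((y ↔ y) ↔ z) → (~(x → y) → ((y → y) ↔ ~y)))) → (((((y ↔ (x → y)) ↔ (z → x)) ↔ ((y → x) ↔ (y ↔ z))) → ((y ↔ x) ↔ ((x → x) → (z ↔ y)))) ↔ ((~(x ↔ z) ↔ y) → ((x ↔ (y ↔ y)) → (z → x)))) = 1 → 5/6 = 5/6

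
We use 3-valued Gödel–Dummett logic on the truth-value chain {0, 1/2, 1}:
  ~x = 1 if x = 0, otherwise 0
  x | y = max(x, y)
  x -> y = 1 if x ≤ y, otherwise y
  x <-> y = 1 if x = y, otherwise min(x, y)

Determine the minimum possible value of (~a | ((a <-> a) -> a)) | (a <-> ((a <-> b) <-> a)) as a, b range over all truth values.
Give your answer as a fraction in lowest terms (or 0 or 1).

1/2

Take a = 1/2, b = 0:
~a = ~1/2 = 0
a <-> a = 1/2 <-> 1/2 = 1
(a <-> a) -> a = 1 -> 1/2 = 1/2
~a | ((a <-> a) -> a) = 0 | 1/2 = 1/2
a <-> b = 1/2 <-> 0 = 0
(a <-> b) <-> a = 0 <-> 1/2 = 0
a <-> ((a <-> b) <-> a) = 1/2 <-> 0 = 0
(~a | ((a <-> a) -> a)) | (a <-> ((a <-> b) <-> a)) = 1/2 | 0 = 1/2
No assignment yields a value below 1/2, so this is the minimum.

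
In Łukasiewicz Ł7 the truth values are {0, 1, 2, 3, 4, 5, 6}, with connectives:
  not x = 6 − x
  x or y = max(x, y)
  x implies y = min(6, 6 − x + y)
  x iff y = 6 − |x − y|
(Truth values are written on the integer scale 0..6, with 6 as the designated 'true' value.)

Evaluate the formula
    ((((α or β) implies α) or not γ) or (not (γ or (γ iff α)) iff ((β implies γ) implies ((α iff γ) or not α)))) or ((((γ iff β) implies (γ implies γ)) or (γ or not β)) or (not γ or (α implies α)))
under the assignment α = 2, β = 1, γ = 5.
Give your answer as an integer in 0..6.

6

α or β = 2 or 1 = 2
(α or β) implies α = 2 implies 2 = 6
not γ = not 5 = 1
((α or β) implies α) or not γ = 6 or 1 = 6
γ iff α = 5 iff 2 = 3
γ or (γ iff α) = 5 or 3 = 5
not (γ or (γ iff α)) = not 5 = 1
β implies γ = 1 implies 5 = 6
α iff γ = 2 iff 5 = 3
not α = not 2 = 4
(α iff γ) or not α = 3 or 4 = 4
(β implies γ) implies ((α iff γ) or not α) = 6 implies 4 = 4
not (γ or (γ iff α)) iff ((β implies γ) implies ((α iff γ) or not α)) = 1 iff 4 = 3
(((α or β) implies α) or not γ) or (not (γ or (γ iff α)) iff ((β implies γ) implies ((α iff γ) or not α))) = 6 or 3 = 6
γ iff β = 5 iff 1 = 2
γ implies γ = 5 implies 5 = 6
(γ iff β) implies (γ implies γ) = 2 implies 6 = 6
not β = not 1 = 5
γ or not β = 5 or 5 = 5
((γ iff β) implies (γ implies γ)) or (γ or not β) = 6 or 5 = 6
not γ = not 5 = 1
α implies α = 2 implies 2 = 6
not γ or (α implies α) = 1 or 6 = 6
(((γ iff β) implies (γ implies γ)) or (γ or not β)) or (not γ or (α implies α)) = 6 or 6 = 6
((((α or β) implies α) or not γ) or (not (γ or (γ iff α)) iff ((β implies γ) implies ((α iff γ) or not α)))) or ((((γ iff β) implies (γ implies γ)) or (γ or not β)) or (not γ or (α implies α))) = 6 or 6 = 6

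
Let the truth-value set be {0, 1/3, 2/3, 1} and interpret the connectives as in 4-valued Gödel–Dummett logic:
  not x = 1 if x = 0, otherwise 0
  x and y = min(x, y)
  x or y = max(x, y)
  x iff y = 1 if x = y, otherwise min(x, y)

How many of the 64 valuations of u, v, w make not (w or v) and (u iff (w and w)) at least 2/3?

1

value 1: 1 assignment (counts)
value 0: 63 assignments
So 1 of the 64 assignments meets the threshold.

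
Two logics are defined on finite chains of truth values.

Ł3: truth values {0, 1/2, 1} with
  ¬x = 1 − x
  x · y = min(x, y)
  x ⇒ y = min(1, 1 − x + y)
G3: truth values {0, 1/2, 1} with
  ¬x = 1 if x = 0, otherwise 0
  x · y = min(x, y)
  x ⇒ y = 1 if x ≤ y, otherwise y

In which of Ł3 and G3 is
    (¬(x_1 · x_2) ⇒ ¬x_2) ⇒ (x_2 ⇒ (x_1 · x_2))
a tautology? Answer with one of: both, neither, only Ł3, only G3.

only Ł3

In Ł3: every assignment gives 1 — tautology.
In G3: at x_1 = 1/2, x_2 = 1 the value is 1/2 — not a tautology.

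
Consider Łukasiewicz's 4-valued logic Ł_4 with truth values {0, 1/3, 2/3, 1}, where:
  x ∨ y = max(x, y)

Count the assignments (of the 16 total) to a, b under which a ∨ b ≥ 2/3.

a = 0, b = 0 ↦ 0  <
a = 0, b = 1/3 ↦ 1/3  <
a = 0, b = 2/3 ↦ 2/3  ≥
a = 0, b = 1 ↦ 1  ≥
a = 1/3, b = 0 ↦ 1/3  <
a = 1/3, b = 1/3 ↦ 1/3  <
a = 1/3, b = 2/3 ↦ 2/3  ≥
a = 1/3, b = 1 ↦ 1  ≥
a = 2/3, b = 0 ↦ 2/3  ≥
a = 2/3, b = 1/3 ↦ 2/3  ≥
a = 2/3, b = 2/3 ↦ 2/3  ≥
a = 2/3, b = 1 ↦ 1  ≥
a = 1, b = 0 ↦ 1  ≥
a = 1, b = 1/3 ↦ 1  ≥
a = 1, b = 2/3 ↦ 1  ≥
a = 1, b = 1 ↦ 1  ≥
So 12 of the 16 assignments meet the threshold.

12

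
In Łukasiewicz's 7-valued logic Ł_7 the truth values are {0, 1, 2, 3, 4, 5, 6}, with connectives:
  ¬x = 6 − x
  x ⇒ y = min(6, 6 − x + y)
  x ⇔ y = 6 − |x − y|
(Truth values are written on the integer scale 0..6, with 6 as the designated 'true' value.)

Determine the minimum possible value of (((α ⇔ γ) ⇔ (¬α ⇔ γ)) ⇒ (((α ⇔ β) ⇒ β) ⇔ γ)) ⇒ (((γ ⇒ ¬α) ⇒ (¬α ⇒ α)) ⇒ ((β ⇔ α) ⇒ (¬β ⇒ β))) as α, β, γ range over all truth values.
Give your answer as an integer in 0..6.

Take α = 3, β = 0, γ = 3:
α ⇔ γ = 3 ⇔ 3 = 6
¬α = ¬3 = 3
¬α ⇔ γ = 3 ⇔ 3 = 6
(α ⇔ γ) ⇔ (¬α ⇔ γ) = 6 ⇔ 6 = 6
α ⇔ β = 3 ⇔ 0 = 3
(α ⇔ β) ⇒ β = 3 ⇒ 0 = 3
((α ⇔ β) ⇒ β) ⇔ γ = 3 ⇔ 3 = 6
((α ⇔ γ) ⇔ (¬α ⇔ γ)) ⇒ (((α ⇔ β) ⇒ β) ⇔ γ) = 6 ⇒ 6 = 6
¬α = ¬3 = 3
γ ⇒ ¬α = 3 ⇒ 3 = 6
¬α = ¬3 = 3
¬α ⇒ α = 3 ⇒ 3 = 6
(γ ⇒ ¬α) ⇒ (¬α ⇒ α) = 6 ⇒ 6 = 6
β ⇔ α = 0 ⇔ 3 = 3
¬β = ¬0 = 6
¬β ⇒ β = 6 ⇒ 0 = 0
(β ⇔ α) ⇒ (¬β ⇒ β) = 3 ⇒ 0 = 3
((γ ⇒ ¬α) ⇒ (¬α ⇒ α)) ⇒ ((β ⇔ α) ⇒ (¬β ⇒ β)) = 6 ⇒ 3 = 3
(((α ⇔ γ) ⇔ (¬α ⇔ γ)) ⇒ (((α ⇔ β) ⇒ β) ⇔ γ)) ⇒ (((γ ⇒ ¬α) ⇒ (¬α ⇒ α)) ⇒ ((β ⇔ α) ⇒ (¬β ⇒ β))) = 6 ⇒ 3 = 3
No assignment yields a value below 3, so this is the minimum.

3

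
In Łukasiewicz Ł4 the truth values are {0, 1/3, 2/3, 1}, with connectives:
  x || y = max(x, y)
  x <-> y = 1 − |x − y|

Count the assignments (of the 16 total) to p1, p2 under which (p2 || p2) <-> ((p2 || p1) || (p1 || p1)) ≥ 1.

10

p1 = 0, p2 = 0 ↦ 1  ≥
p1 = 0, p2 = 1/3 ↦ 1  ≥
p1 = 0, p2 = 2/3 ↦ 1  ≥
p1 = 0, p2 = 1 ↦ 1  ≥
p1 = 1/3, p2 = 0 ↦ 2/3  <
p1 = 1/3, p2 = 1/3 ↦ 1  ≥
p1 = 1/3, p2 = 2/3 ↦ 1  ≥
p1 = 1/3, p2 = 1 ↦ 1  ≥
p1 = 2/3, p2 = 0 ↦ 1/3  <
p1 = 2/3, p2 = 1/3 ↦ 2/3  <
p1 = 2/3, p2 = 2/3 ↦ 1  ≥
p1 = 2/3, p2 = 1 ↦ 1  ≥
p1 = 1, p2 = 0 ↦ 0  <
p1 = 1, p2 = 1/3 ↦ 1/3  <
p1 = 1, p2 = 2/3 ↦ 2/3  <
p1 = 1, p2 = 1 ↦ 1  ≥
So 10 of the 16 assignments meet the threshold.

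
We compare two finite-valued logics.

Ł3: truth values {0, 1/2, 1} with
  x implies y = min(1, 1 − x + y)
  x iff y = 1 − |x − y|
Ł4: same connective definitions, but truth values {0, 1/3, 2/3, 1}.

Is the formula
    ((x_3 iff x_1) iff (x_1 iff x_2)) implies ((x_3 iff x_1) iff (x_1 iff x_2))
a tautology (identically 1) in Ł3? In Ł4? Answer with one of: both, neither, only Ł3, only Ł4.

In Ł3: every assignment gives 1 — tautology.
In Ł4: every assignment gives 1 — tautology.

both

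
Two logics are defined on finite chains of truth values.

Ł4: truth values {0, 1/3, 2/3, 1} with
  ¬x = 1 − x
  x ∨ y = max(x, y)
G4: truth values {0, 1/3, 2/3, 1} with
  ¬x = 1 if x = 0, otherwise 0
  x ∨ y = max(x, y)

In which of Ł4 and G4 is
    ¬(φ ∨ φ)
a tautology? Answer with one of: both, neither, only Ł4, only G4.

In Ł4: at φ = 1/3 the value is 2/3 — not a tautology.
In G4: at φ = 1/3 the value is 0 — not a tautology.

neither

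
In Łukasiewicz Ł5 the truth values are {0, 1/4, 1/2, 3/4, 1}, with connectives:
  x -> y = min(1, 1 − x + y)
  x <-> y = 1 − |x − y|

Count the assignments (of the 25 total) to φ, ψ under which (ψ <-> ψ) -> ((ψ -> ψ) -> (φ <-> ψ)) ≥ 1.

value 1: 5 assignments (counts)
value 3/4: 8 assignments
value 1/2: 6 assignments
value 1/4: 4 assignments
value 0: 2 assignments
So 5 of the 25 assignments meet the threshold.

5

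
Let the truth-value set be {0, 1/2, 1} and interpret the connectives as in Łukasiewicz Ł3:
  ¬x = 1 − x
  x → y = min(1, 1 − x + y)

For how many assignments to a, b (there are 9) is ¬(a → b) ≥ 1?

1

a = 0, b = 0 ↦ 0  <
a = 0, b = 1/2 ↦ 0  <
a = 0, b = 1 ↦ 0  <
a = 1/2, b = 0 ↦ 1/2  <
a = 1/2, b = 1/2 ↦ 0  <
a = 1/2, b = 1 ↦ 0  <
a = 1, b = 0 ↦ 1  ≥
a = 1, b = 1/2 ↦ 1/2  <
a = 1, b = 1 ↦ 0  <
So 1 of the 9 assignments meets the threshold.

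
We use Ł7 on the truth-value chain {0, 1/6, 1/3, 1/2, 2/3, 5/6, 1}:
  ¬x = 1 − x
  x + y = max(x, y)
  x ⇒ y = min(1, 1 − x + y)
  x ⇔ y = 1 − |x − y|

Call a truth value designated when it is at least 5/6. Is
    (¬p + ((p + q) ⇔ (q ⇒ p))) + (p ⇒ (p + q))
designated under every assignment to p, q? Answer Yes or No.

At p = 1/6, q = 1/3, for instance:
¬p = ¬1/6 = 5/6
p + q = 1/6 + 1/3 = 1/3
q ⇒ p = 1/3 ⇒ 1/6 = 5/6
(p + q) ⇔ (q ⇒ p) = 1/3 ⇔ 5/6 = 1/2
¬p + ((p + q) ⇔ (q ⇒ p)) = 5/6 + 1/2 = 5/6
p + q = 1/6 + 1/3 = 1/3
p ⇒ (p + q) = 1/6 ⇒ 1/3 = 1
(¬p + ((p + q) ⇔ (q ⇒ p))) + (p ⇒ (p + q)) = 5/6 + 1 = 1
and checking the remaining 48 assignments likewise gives ≥ 5/6 in every case.

Yes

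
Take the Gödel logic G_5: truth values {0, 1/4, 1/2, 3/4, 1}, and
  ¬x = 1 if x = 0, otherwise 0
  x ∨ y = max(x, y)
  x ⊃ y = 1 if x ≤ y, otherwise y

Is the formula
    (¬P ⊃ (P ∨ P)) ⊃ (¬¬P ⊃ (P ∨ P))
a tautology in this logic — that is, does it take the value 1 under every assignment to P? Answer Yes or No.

No

Counterexample: take P = 1/4.
¬P = ¬1/4 = 0
P ∨ P = 1/4 ∨ 1/4 = 1/4
¬P ⊃ (P ∨ P) = 0 ⊃ 1/4 = 1
¬P = ¬1/4 = 0
¬¬P = ¬0 = 1
P ∨ P = 1/4 ∨ 1/4 = 1/4
¬¬P ⊃ (P ∨ P) = 1 ⊃ 1/4 = 1/4
(¬P ⊃ (P ∨ P)) ⊃ (¬¬P ⊃ (P ∨ P)) = 1 ⊃ 1/4 = 1/4
This gives 1/4 ≠ 1.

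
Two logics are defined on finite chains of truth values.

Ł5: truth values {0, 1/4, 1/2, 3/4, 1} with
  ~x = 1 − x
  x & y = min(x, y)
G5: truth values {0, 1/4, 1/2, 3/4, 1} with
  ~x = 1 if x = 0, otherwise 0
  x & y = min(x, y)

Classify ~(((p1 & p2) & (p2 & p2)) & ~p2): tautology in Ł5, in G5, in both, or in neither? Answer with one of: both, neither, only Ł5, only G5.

In Ł5: at p1 = 1/4, p2 = 1/4 the value is 3/4 — not a tautology.
In G5: every assignment gives 1 — tautology.

only G5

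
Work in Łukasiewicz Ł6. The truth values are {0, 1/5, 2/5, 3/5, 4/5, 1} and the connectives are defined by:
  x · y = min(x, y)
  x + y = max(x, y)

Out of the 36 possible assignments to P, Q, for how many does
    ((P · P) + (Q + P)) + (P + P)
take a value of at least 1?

value 1: 11 assignments (counts)
value 4/5: 9 assignments
value 3/5: 7 assignments
value 2/5: 5 assignments
value 1/5: 3 assignments
value 0: 1 assignment
So 11 of the 36 assignments meet the threshold.

11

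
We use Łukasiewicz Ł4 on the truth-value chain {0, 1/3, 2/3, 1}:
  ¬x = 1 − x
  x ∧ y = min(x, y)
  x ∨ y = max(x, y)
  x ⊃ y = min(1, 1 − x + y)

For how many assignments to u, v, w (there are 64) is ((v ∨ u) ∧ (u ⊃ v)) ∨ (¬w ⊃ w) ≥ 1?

40

value 1: 40 assignments (counts)
value 2/3: 17 assignments
value 1/3: 5 assignments
value 0: 2 assignments
So 40 of the 64 assignments meet the threshold.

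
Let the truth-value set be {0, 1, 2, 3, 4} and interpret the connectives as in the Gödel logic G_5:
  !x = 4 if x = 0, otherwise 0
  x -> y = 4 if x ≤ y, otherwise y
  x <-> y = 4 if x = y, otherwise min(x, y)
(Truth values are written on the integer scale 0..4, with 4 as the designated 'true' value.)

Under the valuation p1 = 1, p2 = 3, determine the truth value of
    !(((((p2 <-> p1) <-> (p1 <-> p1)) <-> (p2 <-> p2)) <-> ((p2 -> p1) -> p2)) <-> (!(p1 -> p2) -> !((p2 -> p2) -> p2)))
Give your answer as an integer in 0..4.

p2 <-> p1 = 3 <-> 1 = 1
p1 <-> p1 = 1 <-> 1 = 4
(p2 <-> p1) <-> (p1 <-> p1) = 1 <-> 4 = 1
p2 <-> p2 = 3 <-> 3 = 4
((p2 <-> p1) <-> (p1 <-> p1)) <-> (p2 <-> p2) = 1 <-> 4 = 1
p2 -> p1 = 3 -> 1 = 1
(p2 -> p1) -> p2 = 1 -> 3 = 4
(((p2 <-> p1) <-> (p1 <-> p1)) <-> (p2 <-> p2)) <-> ((p2 -> p1) -> p2) = 1 <-> 4 = 1
p1 -> p2 = 1 -> 3 = 4
!(p1 -> p2) = !4 = 0
p2 -> p2 = 3 -> 3 = 4
(p2 -> p2) -> p2 = 4 -> 3 = 3
!((p2 -> p2) -> p2) = !3 = 0
!(p1 -> p2) -> !((p2 -> p2) -> p2) = 0 -> 0 = 4
((((p2 <-> p1) <-> (p1 <-> p1)) <-> (p2 <-> p2)) <-> ((p2 -> p1) -> p2)) <-> (!(p1 -> p2) -> !((p2 -> p2) -> p2)) = 1 <-> 4 = 1
!(((((p2 <-> p1) <-> (p1 <-> p1)) <-> (p2 <-> p2)) <-> ((p2 -> p1) -> p2)) <-> (!(p1 -> p2) -> !((p2 -> p2) -> p2))) = !1 = 0

0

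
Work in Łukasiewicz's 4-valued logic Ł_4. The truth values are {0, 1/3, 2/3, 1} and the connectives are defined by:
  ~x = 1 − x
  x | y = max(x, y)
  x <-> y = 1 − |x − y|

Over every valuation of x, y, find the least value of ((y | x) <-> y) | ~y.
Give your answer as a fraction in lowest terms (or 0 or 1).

Take x = 2/3, y = 1/3:
y | x = 1/3 | 2/3 = 2/3
(y | x) <-> y = 2/3 <-> 1/3 = 2/3
~y = ~1/3 = 2/3
((y | x) <-> y) | ~y = 2/3 | 2/3 = 2/3
No assignment yields a value below 2/3, so this is the minimum.

2/3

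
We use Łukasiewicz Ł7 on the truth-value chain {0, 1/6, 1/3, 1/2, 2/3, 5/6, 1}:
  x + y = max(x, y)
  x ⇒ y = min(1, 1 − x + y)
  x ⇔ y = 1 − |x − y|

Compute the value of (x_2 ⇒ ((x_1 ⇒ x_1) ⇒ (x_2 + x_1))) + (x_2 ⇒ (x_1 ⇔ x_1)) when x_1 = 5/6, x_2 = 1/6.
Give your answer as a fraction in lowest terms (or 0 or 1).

x_1 ⇒ x_1 = 5/6 ⇒ 5/6 = 1
x_2 + x_1 = 1/6 + 5/6 = 5/6
(x_1 ⇒ x_1) ⇒ (x_2 + x_1) = 1 ⇒ 5/6 = 5/6
x_2 ⇒ ((x_1 ⇒ x_1) ⇒ (x_2 + x_1)) = 1/6 ⇒ 5/6 = 1
x_1 ⇔ x_1 = 5/6 ⇔ 5/6 = 1
x_2 ⇒ (x_1 ⇔ x_1) = 1/6 ⇒ 1 = 1
(x_2 ⇒ ((x_1 ⇒ x_1) ⇒ (x_2 + x_1))) + (x_2 ⇒ (x_1 ⇔ x_1)) = 1 + 1 = 1

1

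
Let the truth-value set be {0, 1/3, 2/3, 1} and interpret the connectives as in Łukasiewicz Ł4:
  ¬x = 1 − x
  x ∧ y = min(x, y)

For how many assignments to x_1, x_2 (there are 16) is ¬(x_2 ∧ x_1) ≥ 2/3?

x_1 = 0, x_2 = 0 ↦ 1  ≥
x_1 = 0, x_2 = 1/3 ↦ 1  ≥
x_1 = 0, x_2 = 2/3 ↦ 1  ≥
x_1 = 0, x_2 = 1 ↦ 1  ≥
x_1 = 1/3, x_2 = 0 ↦ 1  ≥
x_1 = 1/3, x_2 = 1/3 ↦ 2/3  ≥
x_1 = 1/3, x_2 = 2/3 ↦ 2/3  ≥
x_1 = 1/3, x_2 = 1 ↦ 2/3  ≥
x_1 = 2/3, x_2 = 0 ↦ 1  ≥
x_1 = 2/3, x_2 = 1/3 ↦ 2/3  ≥
x_1 = 2/3, x_2 = 2/3 ↦ 1/3  <
x_1 = 2/3, x_2 = 1 ↦ 1/3  <
x_1 = 1, x_2 = 0 ↦ 1  ≥
x_1 = 1, x_2 = 1/3 ↦ 2/3  ≥
x_1 = 1, x_2 = 2/3 ↦ 1/3  <
x_1 = 1, x_2 = 1 ↦ 0  <
So 12 of the 16 assignments meet the threshold.

12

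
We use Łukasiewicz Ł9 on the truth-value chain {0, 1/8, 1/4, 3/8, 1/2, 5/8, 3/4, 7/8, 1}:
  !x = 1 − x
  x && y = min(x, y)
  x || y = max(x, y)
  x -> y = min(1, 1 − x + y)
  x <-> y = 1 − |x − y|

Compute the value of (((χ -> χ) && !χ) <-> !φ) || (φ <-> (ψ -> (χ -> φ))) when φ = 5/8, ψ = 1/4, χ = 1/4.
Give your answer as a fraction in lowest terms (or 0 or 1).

5/8

χ -> χ = 1/4 -> 1/4 = 1
!χ = !1/4 = 3/4
(χ -> χ) && !χ = 1 && 3/4 = 3/4
!φ = !5/8 = 3/8
((χ -> χ) && !χ) <-> !φ = 3/4 <-> 3/8 = 5/8
χ -> φ = 1/4 -> 5/8 = 1
ψ -> (χ -> φ) = 1/4 -> 1 = 1
φ <-> (ψ -> (χ -> φ)) = 5/8 <-> 1 = 5/8
(((χ -> χ) && !χ) <-> !φ) || (φ <-> (ψ -> (χ -> φ))) = 5/8 || 5/8 = 5/8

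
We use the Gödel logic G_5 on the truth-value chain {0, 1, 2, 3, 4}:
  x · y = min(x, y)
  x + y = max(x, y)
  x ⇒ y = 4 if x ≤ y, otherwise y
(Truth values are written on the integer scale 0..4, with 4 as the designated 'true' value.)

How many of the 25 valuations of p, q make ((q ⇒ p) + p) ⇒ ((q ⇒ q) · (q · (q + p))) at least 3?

value 4: 11 assignments (counts)
value 3: 2 assignments (counts)
value 2: 3 assignments
value 1: 4 assignments
value 0: 5 assignments
So 13 of the 25 assignments meet the threshold.

13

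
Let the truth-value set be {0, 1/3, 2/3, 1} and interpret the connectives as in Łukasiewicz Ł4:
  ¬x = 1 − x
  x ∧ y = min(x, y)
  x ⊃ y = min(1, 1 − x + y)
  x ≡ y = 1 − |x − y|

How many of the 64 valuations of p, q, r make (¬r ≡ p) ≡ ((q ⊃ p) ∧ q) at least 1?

value 1: 17 assignments (counts)
value 2/3: 26 assignments
value 1/3: 15 assignments
value 0: 6 assignments
So 17 of the 64 assignments meet the threshold.

17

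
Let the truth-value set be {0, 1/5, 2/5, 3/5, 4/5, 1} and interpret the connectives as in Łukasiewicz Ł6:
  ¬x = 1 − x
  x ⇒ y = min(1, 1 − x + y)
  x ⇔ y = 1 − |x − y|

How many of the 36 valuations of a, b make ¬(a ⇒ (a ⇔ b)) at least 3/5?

value 1: 1 assignment (counts)
value 4/5: 1 assignment (counts)
value 3/5: 2 assignments (counts)
value 2/5: 2 assignments
value 1/5: 3 assignments
value 0: 27 assignments
So 4 of the 36 assignments meet the threshold.

4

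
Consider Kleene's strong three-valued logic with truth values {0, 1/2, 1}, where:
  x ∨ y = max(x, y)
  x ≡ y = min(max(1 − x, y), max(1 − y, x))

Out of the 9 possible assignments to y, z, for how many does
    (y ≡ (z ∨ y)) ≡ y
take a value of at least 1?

4

y = 0, z = 0 ↦ 0  <
y = 0, z = 1/2 ↦ 1/2  <
y = 0, z = 1 ↦ 1  ≥
y = 1/2, z = 0 ↦ 1/2  <
y = 1/2, z = 1/2 ↦ 1/2  <
y = 1/2, z = 1 ↦ 1/2  <
y = 1, z = 0 ↦ 1  ≥
y = 1, z = 1/2 ↦ 1  ≥
y = 1, z = 1 ↦ 1  ≥
So 4 of the 9 assignments meet the threshold.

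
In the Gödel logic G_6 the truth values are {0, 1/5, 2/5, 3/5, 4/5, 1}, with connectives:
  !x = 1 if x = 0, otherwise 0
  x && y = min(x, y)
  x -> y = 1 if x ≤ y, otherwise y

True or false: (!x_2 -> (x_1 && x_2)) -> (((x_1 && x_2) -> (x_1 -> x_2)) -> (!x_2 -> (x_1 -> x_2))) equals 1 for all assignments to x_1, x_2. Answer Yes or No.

At x_1 = 1/5, x_2 = 4/5, for instance:
!x_2 = !4/5 = 0
x_1 && x_2 = 1/5 && 4/5 = 1/5
!x_2 -> (x_1 && x_2) = 0 -> 1/5 = 1
x_1 -> x_2 = 1/5 -> 4/5 = 1
(x_1 && x_2) -> (x_1 -> x_2) = 1/5 -> 1 = 1
!x_2 -> (x_1 -> x_2) = 0 -> 1 = 1
((x_1 && x_2) -> (x_1 -> x_2)) -> (!x_2 -> (x_1 -> x_2)) = 1 -> 1 = 1
(!x_2 -> (x_1 && x_2)) -> (((x_1 && x_2) -> (x_1 -> x_2)) -> (!x_2 -> (x_1 -> x_2))) = 1 -> 1 = 1
and checking the remaining 35 assignments likewise gives ≥ 1 in every case.

Yes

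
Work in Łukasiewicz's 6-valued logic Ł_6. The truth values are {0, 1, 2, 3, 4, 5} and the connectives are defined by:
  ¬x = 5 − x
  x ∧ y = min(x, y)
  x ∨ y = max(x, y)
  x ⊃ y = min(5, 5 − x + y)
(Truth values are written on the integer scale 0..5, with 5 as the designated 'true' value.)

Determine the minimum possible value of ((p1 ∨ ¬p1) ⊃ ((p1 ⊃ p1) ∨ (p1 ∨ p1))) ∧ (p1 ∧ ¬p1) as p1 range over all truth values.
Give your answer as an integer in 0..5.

0

Take p1 = 0:
¬p1 = ¬0 = 5
p1 ∨ ¬p1 = 0 ∨ 5 = 5
p1 ⊃ p1 = 0 ⊃ 0 = 5
p1 ∨ p1 = 0 ∨ 0 = 0
(p1 ⊃ p1) ∨ (p1 ∨ p1) = 5 ∨ 0 = 5
(p1 ∨ ¬p1) ⊃ ((p1 ⊃ p1) ∨ (p1 ∨ p1)) = 5 ⊃ 5 = 5
¬p1 = ¬0 = 5
p1 ∧ ¬p1 = 0 ∧ 5 = 0
((p1 ∨ ¬p1) ⊃ ((p1 ⊃ p1) ∨ (p1 ∨ p1))) ∧ (p1 ∧ ¬p1) = 5 ∧ 0 = 0
No assignment yields a value below 0, so this is the minimum.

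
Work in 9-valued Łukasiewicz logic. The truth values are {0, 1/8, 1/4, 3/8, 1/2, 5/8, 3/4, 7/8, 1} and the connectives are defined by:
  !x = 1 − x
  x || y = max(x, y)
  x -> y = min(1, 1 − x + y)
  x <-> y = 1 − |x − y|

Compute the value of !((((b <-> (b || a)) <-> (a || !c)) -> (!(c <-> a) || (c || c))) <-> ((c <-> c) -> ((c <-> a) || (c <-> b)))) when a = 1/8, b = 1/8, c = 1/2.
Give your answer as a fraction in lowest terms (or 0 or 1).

3/8

b || a = 1/8 || 1/8 = 1/8
b <-> (b || a) = 1/8 <-> 1/8 = 1
!c = !1/2 = 1/2
a || !c = 1/8 || 1/2 = 1/2
(b <-> (b || a)) <-> (a || !c) = 1 <-> 1/2 = 1/2
c <-> a = 1/2 <-> 1/8 = 5/8
!(c <-> a) = !5/8 = 3/8
c || c = 1/2 || 1/2 = 1/2
!(c <-> a) || (c || c) = 3/8 || 1/2 = 1/2
((b <-> (b || a)) <-> (a || !c)) -> (!(c <-> a) || (c || c)) = 1/2 -> 1/2 = 1
c <-> c = 1/2 <-> 1/2 = 1
c <-> a = 1/2 <-> 1/8 = 5/8
c <-> b = 1/2 <-> 1/8 = 5/8
(c <-> a) || (c <-> b) = 5/8 || 5/8 = 5/8
(c <-> c) -> ((c <-> a) || (c <-> b)) = 1 -> 5/8 = 5/8
(((b <-> (b || a)) <-> (a || !c)) -> (!(c <-> a) || (c || c))) <-> ((c <-> c) -> ((c <-> a) || (c <-> b))) = 1 <-> 5/8 = 5/8
!((((b <-> (b || a)) <-> (a || !c)) -> (!(c <-> a) || (c || c))) <-> ((c <-> c) -> ((c <-> a) || (c <-> b)))) = !5/8 = 3/8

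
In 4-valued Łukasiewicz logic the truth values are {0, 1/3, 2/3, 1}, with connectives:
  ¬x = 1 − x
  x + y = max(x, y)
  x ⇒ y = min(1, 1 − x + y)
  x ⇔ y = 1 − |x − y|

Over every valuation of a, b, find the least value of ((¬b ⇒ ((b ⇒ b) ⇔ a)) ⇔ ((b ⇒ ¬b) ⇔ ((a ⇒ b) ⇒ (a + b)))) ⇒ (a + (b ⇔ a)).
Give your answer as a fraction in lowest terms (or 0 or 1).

2/3

Take a = 0, b = 1/3:
¬b = ¬1/3 = 2/3
b ⇒ b = 1/3 ⇒ 1/3 = 1
(b ⇒ b) ⇔ a = 1 ⇔ 0 = 0
¬b ⇒ ((b ⇒ b) ⇔ a) = 2/3 ⇒ 0 = 1/3
¬b = ¬1/3 = 2/3
b ⇒ ¬b = 1/3 ⇒ 2/3 = 1
a ⇒ b = 0 ⇒ 1/3 = 1
a + b = 0 + 1/3 = 1/3
(a ⇒ b) ⇒ (a + b) = 1 ⇒ 1/3 = 1/3
(b ⇒ ¬b) ⇔ ((a ⇒ b) ⇒ (a + b)) = 1 ⇔ 1/3 = 1/3
(¬b ⇒ ((b ⇒ b) ⇔ a)) ⇔ ((b ⇒ ¬b) ⇔ ((a ⇒ b) ⇒ (a + b))) = 1/3 ⇔ 1/3 = 1
b ⇔ a = 1/3 ⇔ 0 = 2/3
a + (b ⇔ a) = 0 + 2/3 = 2/3
((¬b ⇒ ((b ⇒ b) ⇔ a)) ⇔ ((b ⇒ ¬b) ⇔ ((a ⇒ b) ⇒ (a + b)))) ⇒ (a + (b ⇔ a)) = 1 ⇒ 2/3 = 2/3
No assignment yields a value below 2/3, so this is the minimum.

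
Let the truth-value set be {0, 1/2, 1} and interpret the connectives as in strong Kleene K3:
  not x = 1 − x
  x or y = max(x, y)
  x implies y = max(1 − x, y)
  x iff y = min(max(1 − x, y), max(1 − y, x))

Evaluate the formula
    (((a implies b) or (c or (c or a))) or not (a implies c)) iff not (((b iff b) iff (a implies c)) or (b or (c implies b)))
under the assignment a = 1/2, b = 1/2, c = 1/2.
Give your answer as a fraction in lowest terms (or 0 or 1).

1/2

a implies b = 1/2 implies 1/2 = 1/2
c or a = 1/2 or 1/2 = 1/2
c or (c or a) = 1/2 or 1/2 = 1/2
(a implies b) or (c or (c or a)) = 1/2 or 1/2 = 1/2
a implies c = 1/2 implies 1/2 = 1/2
not (a implies c) = not 1/2 = 1/2
((a implies b) or (c or (c or a))) or not (a implies c) = 1/2 or 1/2 = 1/2
b iff b = 1/2 iff 1/2 = 1/2
a implies c = 1/2 implies 1/2 = 1/2
(b iff b) iff (a implies c) = 1/2 iff 1/2 = 1/2
c implies b = 1/2 implies 1/2 = 1/2
b or (c implies b) = 1/2 or 1/2 = 1/2
((b iff b) iff (a implies c)) or (b or (c implies b)) = 1/2 or 1/2 = 1/2
not (((b iff b) iff (a implies c)) or (b or (c implies b))) = not 1/2 = 1/2
(((a implies b) or (c or (c or a))) or not (a implies c)) iff not (((b iff b) iff (a implies c)) or (b or (c implies b))) = 1/2 iff 1/2 = 1/2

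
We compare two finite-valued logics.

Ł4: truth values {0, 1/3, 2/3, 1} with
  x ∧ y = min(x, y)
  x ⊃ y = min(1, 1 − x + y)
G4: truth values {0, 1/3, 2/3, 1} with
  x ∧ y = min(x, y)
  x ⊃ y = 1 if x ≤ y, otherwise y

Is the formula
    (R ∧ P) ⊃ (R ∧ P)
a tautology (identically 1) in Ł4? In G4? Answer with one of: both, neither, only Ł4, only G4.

In Ł4: every assignment gives 1 — tautology.
In G4: every assignment gives 1 — tautology.

both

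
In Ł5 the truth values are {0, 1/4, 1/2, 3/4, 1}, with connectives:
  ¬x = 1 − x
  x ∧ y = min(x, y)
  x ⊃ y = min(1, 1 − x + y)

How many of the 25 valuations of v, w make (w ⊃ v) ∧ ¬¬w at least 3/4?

value 1: 1 assignment (counts)
value 3/4: 4 assignments (counts)
value 1/2: 7 assignments
value 1/4: 7 assignments
value 0: 6 assignments
So 5 of the 25 assignments meet the threshold.

5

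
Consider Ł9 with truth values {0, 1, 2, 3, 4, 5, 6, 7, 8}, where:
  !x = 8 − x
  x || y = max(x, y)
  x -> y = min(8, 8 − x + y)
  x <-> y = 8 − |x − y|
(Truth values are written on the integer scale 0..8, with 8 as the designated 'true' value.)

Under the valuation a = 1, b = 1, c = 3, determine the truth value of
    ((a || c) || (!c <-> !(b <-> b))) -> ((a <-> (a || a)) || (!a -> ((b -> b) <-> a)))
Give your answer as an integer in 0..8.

a || c = 1 || 3 = 3
!c = !3 = 5
b <-> b = 1 <-> 1 = 8
!(b <-> b) = !8 = 0
!c <-> !(b <-> b) = 5 <-> 0 = 3
(a || c) || (!c <-> !(b <-> b)) = 3 || 3 = 3
a || a = 1 || 1 = 1
a <-> (a || a) = 1 <-> 1 = 8
!a = !1 = 7
b -> b = 1 -> 1 = 8
(b -> b) <-> a = 8 <-> 1 = 1
!a -> ((b -> b) <-> a) = 7 -> 1 = 2
(a <-> (a || a)) || (!a -> ((b -> b) <-> a)) = 8 || 2 = 8
((a || c) || (!c <-> !(b <-> b))) -> ((a <-> (a || a)) || (!a -> ((b -> b) <-> a))) = 3 -> 8 = 8

8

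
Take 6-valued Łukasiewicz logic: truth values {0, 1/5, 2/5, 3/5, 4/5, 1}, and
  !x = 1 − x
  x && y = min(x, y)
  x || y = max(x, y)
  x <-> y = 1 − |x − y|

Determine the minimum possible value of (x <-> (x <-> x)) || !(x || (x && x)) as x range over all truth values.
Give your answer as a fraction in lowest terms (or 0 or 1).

Take x = 2/5:
x <-> x = 2/5 <-> 2/5 = 1
x <-> (x <-> x) = 2/5 <-> 1 = 2/5
x && x = 2/5 && 2/5 = 2/5
x || (x && x) = 2/5 || 2/5 = 2/5
!(x || (x && x)) = !2/5 = 3/5
(x <-> (x <-> x)) || !(x || (x && x)) = 2/5 || 3/5 = 3/5
No assignment yields a value below 3/5, so this is the minimum.

3/5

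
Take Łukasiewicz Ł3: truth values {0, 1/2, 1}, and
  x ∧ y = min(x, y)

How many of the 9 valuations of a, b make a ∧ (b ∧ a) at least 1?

1

a = 0, b = 0 ↦ 0  <
a = 0, b = 1/2 ↦ 0  <
a = 0, b = 1 ↦ 0  <
a = 1/2, b = 0 ↦ 0  <
a = 1/2, b = 1/2 ↦ 1/2  <
a = 1/2, b = 1 ↦ 1/2  <
a = 1, b = 0 ↦ 0  <
a = 1, b = 1/2 ↦ 1/2  <
a = 1, b = 1 ↦ 1  ≥
So 1 of the 9 assignments meets the threshold.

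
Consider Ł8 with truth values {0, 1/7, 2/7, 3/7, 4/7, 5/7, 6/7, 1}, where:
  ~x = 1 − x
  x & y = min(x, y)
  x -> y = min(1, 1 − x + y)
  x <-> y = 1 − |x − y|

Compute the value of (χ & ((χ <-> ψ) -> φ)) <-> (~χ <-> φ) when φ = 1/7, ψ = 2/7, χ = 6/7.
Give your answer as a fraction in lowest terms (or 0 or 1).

5/7

χ <-> ψ = 6/7 <-> 2/7 = 3/7
(χ <-> ψ) -> φ = 3/7 -> 1/7 = 5/7
χ & ((χ <-> ψ) -> φ) = 6/7 & 5/7 = 5/7
~χ = ~6/7 = 1/7
~χ <-> φ = 1/7 <-> 1/7 = 1
(χ & ((χ <-> ψ) -> φ)) <-> (~χ <-> φ) = 5/7 <-> 1 = 5/7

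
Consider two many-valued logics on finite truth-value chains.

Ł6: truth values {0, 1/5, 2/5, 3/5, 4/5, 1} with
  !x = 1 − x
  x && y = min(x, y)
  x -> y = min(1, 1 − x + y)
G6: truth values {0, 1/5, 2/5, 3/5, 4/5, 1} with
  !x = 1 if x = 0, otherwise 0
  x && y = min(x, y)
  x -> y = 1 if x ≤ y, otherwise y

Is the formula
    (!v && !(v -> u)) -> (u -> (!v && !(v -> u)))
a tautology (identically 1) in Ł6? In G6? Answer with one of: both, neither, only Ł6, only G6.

both

In Ł6: every assignment gives 1 — tautology.
In G6: every assignment gives 1 — tautology.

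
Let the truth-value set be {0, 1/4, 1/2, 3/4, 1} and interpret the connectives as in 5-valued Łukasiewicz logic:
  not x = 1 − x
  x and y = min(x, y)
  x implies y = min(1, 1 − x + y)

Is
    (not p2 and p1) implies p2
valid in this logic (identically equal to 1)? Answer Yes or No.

Counterexample: take p1 = 1/4, p2 = 0.
not p2 = not 0 = 1
not p2 and p1 = 1 and 1/4 = 1/4
(not p2 and p1) implies p2 = 1/4 implies 0 = 3/4
This gives 3/4 ≠ 1.

No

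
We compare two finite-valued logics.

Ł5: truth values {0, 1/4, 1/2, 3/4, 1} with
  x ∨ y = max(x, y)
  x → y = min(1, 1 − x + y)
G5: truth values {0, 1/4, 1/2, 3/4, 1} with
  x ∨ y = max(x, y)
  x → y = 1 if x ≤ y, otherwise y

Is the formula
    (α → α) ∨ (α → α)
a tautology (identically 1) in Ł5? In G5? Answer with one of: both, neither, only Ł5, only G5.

both

In Ł5: every assignment gives 1 — tautology.
In G5: every assignment gives 1 — tautology.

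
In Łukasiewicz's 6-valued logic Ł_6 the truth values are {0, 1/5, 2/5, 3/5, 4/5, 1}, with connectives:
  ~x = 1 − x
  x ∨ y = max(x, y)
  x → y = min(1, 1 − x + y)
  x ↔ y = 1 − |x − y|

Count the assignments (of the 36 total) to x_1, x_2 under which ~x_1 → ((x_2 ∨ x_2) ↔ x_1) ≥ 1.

27

value 1: 27 assignments (counts)
value 4/5: 3 assignments
value 3/5: 2 assignments
value 2/5: 2 assignments
value 1/5: 1 assignment
value 0: 1 assignment
So 27 of the 36 assignments meet the threshold.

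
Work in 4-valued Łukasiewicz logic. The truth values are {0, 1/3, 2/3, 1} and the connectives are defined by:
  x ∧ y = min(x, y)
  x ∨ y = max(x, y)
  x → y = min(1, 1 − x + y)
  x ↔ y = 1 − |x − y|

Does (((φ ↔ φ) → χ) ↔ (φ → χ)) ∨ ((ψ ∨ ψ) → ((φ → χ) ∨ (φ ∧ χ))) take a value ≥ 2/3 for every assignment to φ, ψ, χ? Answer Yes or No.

At φ = 2/3, ψ = 2/3, χ = 0, for instance:
φ ↔ φ = 2/3 ↔ 2/3 = 1
(φ ↔ φ) → χ = 1 → 0 = 0
φ → χ = 2/3 → 0 = 1/3
((φ ↔ φ) → χ) ↔ (φ → χ) = 0 ↔ 1/3 = 2/3
ψ ∨ ψ = 2/3 ∨ 2/3 = 2/3
φ → χ = 2/3 → 0 = 1/3
φ ∧ χ = 2/3 ∧ 0 = 0
(φ → χ) ∨ (φ ∧ χ) = 1/3 ∨ 0 = 1/3
(ψ ∨ ψ) → ((φ → χ) ∨ (φ ∧ χ)) = 2/3 → 1/3 = 2/3
(((φ ↔ φ) → χ) ↔ (φ → χ)) ∨ ((ψ ∨ ψ) → ((φ → χ) ∨ (φ ∧ χ))) = 2/3 ∨ 2/3 = 2/3
and checking the remaining 63 assignments likewise gives ≥ 2/3 in every case.

Yes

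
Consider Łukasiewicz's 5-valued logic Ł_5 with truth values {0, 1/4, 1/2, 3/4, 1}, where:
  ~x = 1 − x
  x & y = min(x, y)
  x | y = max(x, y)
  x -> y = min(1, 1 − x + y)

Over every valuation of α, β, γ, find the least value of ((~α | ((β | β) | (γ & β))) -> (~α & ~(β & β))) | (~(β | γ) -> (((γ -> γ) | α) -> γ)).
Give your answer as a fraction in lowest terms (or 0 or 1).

1/2

Take α = 0, β = 1/2, γ = 0:
~α = ~0 = 1
β | β = 1/2 | 1/2 = 1/2
γ & β = 0 & 1/2 = 0
(β | β) | (γ & β) = 1/2 | 0 = 1/2
~α | ((β | β) | (γ & β)) = 1 | 1/2 = 1
~α = ~0 = 1
β & β = 1/2 & 1/2 = 1/2
~(β & β) = ~1/2 = 1/2
~α & ~(β & β) = 1 & 1/2 = 1/2
(~α | ((β | β) | (γ & β))) -> (~α & ~(β & β)) = 1 -> 1/2 = 1/2
β | γ = 1/2 | 0 = 1/2
~(β | γ) = ~1/2 = 1/2
γ -> γ = 0 -> 0 = 1
(γ -> γ) | α = 1 | 0 = 1
((γ -> γ) | α) -> γ = 1 -> 0 = 0
~(β | γ) -> (((γ -> γ) | α) -> γ) = 1/2 -> 0 = 1/2
((~α | ((β | β) | (γ & β))) -> (~α & ~(β & β))) | (~(β | γ) -> (((γ -> γ) | α) -> γ)) = 1/2 | 1/2 = 1/2
No assignment yields a value below 1/2, so this is the minimum.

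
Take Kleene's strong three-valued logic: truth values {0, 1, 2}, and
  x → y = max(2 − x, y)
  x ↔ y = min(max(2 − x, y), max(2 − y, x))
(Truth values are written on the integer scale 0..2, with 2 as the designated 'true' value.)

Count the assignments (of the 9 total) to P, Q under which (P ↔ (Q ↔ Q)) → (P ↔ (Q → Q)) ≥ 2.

P = 0, Q = 0 ↦ 2  ≥
P = 0, Q = 1 ↦ 1  <
P = 0, Q = 2 ↦ 2  ≥
P = 1, Q = 0 ↦ 1  <
P = 1, Q = 1 ↦ 1  <
P = 1, Q = 2 ↦ 1  <
P = 2, Q = 0 ↦ 2  ≥
P = 2, Q = 1 ↦ 1  <
P = 2, Q = 2 ↦ 2  ≥
So 4 of the 9 assignments meet the threshold.

4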